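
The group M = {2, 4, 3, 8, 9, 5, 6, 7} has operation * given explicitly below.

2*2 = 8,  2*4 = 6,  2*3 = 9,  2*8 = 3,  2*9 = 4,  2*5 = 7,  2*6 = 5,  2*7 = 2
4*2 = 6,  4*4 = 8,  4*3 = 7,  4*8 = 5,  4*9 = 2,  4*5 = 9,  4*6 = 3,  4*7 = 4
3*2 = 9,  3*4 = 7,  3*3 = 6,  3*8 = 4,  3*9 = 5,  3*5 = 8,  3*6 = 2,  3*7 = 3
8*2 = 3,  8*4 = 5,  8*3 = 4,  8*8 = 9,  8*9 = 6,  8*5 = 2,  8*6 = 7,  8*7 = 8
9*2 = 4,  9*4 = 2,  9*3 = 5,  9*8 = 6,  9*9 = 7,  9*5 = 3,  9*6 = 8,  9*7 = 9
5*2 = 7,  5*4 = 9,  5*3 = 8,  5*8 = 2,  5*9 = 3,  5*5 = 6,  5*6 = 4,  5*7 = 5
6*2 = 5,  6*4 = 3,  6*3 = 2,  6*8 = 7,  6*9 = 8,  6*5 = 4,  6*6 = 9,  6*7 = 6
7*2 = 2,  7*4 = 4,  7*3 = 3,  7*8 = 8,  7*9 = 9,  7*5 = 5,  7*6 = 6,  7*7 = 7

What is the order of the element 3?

The identity element is 7 (its row matches the header).
3^1 = 3
3^2 = 3*3 = 6
3^3 = 6*3 = 2
3^4 = 2*3 = 9
3^5 = 9*3 = 5
3^6 = 5*3 = 8
3^7 = 8*3 = 4
3^8 = 4*3 = 7
The first power of 3 equal to the identity is 3^8, so ord(3) = 8.

8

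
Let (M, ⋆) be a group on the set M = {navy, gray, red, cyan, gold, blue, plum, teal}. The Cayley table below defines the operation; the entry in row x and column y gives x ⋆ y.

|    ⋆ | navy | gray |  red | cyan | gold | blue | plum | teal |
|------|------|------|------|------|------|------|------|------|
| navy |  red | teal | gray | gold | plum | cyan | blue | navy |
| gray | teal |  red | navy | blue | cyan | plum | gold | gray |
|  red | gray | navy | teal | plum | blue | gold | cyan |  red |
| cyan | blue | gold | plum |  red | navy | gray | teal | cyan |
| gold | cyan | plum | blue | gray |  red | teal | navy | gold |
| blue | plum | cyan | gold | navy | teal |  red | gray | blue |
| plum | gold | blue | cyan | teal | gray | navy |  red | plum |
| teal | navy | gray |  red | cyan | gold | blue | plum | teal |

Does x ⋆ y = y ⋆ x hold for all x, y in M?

No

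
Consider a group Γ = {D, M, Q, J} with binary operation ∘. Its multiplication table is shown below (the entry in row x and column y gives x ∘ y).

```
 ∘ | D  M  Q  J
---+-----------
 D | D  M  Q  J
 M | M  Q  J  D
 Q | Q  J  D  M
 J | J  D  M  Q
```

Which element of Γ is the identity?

The identity e satisfies e ∘ x = x for all x, so its row in the table reproduces the column headers.
Row D reads: D, M, Q, J — exactly the header order. So D is the identity.

D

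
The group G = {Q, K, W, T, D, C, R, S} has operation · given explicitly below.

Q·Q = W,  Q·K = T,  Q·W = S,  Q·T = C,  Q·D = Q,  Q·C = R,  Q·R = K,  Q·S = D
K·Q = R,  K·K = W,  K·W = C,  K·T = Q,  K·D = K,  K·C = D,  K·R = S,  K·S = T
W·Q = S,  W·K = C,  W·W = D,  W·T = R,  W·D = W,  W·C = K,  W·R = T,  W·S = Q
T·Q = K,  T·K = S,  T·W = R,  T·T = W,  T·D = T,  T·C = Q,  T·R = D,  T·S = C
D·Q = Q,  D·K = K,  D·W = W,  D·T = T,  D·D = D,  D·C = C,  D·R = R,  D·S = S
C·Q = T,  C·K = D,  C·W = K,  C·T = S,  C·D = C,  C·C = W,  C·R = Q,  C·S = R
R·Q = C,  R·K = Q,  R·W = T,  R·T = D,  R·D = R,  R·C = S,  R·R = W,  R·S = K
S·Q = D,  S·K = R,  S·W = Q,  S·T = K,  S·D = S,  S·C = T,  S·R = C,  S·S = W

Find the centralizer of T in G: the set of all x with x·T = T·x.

{D, R, T, W}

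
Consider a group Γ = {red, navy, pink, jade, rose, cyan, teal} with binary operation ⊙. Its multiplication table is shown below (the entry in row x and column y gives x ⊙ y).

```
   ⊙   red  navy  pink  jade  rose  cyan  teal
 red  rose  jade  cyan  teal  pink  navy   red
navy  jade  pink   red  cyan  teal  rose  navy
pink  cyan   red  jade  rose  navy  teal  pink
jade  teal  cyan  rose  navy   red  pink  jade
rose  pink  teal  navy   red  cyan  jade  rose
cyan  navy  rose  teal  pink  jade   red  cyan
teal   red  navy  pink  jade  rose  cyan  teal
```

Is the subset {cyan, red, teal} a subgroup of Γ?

No

red ⊙ red = rose, which is not in {cyan, red, teal}.
The subset is not closed under ⊙, so it is not a subgroup.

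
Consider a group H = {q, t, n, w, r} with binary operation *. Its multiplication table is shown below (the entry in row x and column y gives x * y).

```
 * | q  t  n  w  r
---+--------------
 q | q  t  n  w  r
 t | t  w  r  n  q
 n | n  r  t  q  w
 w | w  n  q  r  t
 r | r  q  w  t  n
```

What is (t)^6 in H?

t^1 = t
t^2 = t * t = w
t^3 = w * t = n
t^4 = n * t = r
t^5 = r * t = q
t^6 = q * t = t

t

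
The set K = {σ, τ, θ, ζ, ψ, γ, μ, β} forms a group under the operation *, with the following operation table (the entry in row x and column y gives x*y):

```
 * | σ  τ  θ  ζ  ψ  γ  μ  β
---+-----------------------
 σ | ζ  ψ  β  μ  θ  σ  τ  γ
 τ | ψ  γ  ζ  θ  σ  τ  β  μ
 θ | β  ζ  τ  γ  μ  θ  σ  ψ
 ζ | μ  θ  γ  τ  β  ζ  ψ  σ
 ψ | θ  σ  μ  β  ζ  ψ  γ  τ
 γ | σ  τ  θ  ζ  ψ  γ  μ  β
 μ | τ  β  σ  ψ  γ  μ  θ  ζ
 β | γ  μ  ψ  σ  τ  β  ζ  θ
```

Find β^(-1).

σ

First locate the identity: row γ matches the header, so γ is the identity.
Scan row β for γ: β*σ = γ. Hence β^(-1) = σ.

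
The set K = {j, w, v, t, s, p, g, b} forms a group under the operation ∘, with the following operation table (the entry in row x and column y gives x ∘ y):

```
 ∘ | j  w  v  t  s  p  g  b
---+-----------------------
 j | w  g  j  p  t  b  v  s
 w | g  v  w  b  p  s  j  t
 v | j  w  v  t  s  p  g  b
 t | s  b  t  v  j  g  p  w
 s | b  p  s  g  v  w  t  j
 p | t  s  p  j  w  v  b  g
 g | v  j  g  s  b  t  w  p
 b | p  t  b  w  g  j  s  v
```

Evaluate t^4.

v

t^1 = t
t^2 = t ∘ t = v
t^3 = v ∘ t = t
t^4 = t ∘ t = v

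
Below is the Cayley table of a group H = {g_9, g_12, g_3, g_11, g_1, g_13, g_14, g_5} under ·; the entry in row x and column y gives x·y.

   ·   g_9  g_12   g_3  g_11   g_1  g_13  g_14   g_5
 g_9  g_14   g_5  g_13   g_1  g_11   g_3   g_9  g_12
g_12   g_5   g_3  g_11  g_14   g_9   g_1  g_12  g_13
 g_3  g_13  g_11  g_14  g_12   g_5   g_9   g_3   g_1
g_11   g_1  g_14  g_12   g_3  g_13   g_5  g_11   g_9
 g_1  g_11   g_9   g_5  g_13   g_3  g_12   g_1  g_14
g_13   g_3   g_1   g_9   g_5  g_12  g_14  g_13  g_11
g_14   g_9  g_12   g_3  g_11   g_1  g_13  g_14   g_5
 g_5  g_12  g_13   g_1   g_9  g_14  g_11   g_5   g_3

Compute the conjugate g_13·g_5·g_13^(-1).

g_5

The identity is g_14. In row g_13, the entry g_14 sits in column g_13, so g_13^(-1) = g_13.
g_13·g_5 = g_11
g_11·g_13 = g_5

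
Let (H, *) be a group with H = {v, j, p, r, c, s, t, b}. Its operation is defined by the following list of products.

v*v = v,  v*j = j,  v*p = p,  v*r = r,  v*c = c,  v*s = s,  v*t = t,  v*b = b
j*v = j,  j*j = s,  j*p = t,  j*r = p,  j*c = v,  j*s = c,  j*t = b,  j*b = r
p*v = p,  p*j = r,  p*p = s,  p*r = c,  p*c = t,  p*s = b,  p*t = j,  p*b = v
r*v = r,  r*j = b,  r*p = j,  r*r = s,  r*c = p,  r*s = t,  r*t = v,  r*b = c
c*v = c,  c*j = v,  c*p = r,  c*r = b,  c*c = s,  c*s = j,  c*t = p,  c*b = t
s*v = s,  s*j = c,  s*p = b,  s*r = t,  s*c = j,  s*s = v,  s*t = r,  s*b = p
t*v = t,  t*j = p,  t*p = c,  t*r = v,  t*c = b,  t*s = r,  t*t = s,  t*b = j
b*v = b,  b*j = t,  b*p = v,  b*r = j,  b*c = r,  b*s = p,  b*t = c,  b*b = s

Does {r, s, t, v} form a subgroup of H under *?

Yes

{r, s, t, v} contains the identity v.
Checking products: every product of two elements of {r, s, t, v} (read from the table) lies in {r, s, t, v}, so the set is closed.
In a finite group, a nonempty closed subset is a subgroup. So {r, s, t, v} ≤ H.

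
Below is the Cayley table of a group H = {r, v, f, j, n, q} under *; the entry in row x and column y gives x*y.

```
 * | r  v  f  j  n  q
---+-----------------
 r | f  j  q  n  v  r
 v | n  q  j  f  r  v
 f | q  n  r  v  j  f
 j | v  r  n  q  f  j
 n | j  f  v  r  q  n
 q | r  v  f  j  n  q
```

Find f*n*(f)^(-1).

v

The identity is q. In row f, the entry q sits in column r, so f^(-1) = r.
f*n = j
j*r = v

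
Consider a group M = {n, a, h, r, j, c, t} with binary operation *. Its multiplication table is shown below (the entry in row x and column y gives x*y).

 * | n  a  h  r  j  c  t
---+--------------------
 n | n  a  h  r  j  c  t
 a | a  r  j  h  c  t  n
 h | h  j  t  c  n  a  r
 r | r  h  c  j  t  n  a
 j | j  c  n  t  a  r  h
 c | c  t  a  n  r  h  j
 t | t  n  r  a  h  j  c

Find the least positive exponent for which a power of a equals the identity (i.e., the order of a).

The identity element is n (its row matches the header).
a^1 = a
a^2 = a*a = r
a^3 = r*a = h
a^4 = h*a = j
a^5 = j*a = c
a^6 = c*a = t
a^7 = t*a = n
The first power of a equal to the identity is a^7, so ord(a) = 7.

7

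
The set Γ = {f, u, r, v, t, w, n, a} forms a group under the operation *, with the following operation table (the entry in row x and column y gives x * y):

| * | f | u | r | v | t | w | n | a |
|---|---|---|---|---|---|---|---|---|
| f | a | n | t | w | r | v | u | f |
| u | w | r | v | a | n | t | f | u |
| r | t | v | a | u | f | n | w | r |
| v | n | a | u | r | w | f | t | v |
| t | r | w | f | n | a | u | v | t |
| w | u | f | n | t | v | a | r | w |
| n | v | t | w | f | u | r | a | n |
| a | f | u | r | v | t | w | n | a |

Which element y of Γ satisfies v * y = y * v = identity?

First locate the identity: row a matches the header, so a is the identity.
Scan row v for a: v * u = a. Hence v^(-1) = u.

u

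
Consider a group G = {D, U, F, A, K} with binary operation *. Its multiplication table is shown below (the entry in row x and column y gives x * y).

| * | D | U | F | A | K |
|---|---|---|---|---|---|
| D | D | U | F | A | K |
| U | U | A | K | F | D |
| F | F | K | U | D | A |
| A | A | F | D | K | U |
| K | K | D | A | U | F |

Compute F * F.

Read row F, column F: F * F = U.

U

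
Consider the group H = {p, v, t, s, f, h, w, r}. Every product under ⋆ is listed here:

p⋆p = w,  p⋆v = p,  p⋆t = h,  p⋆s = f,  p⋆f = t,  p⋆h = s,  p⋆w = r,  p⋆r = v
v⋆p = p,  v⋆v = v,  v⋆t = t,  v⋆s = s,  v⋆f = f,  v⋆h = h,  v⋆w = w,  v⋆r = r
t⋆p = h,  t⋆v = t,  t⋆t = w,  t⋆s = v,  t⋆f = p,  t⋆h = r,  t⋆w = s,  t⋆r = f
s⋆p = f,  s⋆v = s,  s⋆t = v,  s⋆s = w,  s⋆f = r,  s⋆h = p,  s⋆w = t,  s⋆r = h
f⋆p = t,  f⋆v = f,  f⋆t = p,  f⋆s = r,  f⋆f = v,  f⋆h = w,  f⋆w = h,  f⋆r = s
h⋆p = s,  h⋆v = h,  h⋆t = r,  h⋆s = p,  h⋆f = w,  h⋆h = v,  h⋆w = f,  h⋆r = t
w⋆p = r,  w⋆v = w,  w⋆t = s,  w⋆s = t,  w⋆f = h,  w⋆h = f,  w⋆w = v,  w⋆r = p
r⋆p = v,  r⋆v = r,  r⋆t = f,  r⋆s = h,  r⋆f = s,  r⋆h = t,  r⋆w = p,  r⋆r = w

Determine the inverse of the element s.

First locate the identity: row v matches the header, so v is the identity.
Scan row s for v: s ⋆ t = v. Hence s^(-1) = t.

t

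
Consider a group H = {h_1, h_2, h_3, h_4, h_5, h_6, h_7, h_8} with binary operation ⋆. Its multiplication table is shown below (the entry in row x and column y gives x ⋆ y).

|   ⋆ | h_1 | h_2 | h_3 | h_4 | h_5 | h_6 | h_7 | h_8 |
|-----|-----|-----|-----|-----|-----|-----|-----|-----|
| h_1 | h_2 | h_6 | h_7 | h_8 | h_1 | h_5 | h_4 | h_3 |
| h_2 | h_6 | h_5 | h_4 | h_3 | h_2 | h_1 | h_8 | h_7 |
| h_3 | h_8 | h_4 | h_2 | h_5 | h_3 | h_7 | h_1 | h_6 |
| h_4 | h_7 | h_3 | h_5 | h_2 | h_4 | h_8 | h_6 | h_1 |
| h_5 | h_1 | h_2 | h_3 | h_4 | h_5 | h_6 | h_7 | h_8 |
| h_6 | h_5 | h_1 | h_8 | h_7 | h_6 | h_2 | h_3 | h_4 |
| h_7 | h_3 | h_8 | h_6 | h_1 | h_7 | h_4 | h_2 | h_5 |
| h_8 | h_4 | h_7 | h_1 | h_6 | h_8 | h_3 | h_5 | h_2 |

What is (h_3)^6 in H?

h_3^1 = h_3
h_3^2 = h_3 ⋆ h_3 = h_2
h_3^3 = h_2 ⋆ h_3 = h_4
h_3^4 = h_4 ⋆ h_3 = h_5
h_3^5 = h_5 ⋆ h_3 = h_3
h_3^6 = h_3 ⋆ h_3 = h_2

h_2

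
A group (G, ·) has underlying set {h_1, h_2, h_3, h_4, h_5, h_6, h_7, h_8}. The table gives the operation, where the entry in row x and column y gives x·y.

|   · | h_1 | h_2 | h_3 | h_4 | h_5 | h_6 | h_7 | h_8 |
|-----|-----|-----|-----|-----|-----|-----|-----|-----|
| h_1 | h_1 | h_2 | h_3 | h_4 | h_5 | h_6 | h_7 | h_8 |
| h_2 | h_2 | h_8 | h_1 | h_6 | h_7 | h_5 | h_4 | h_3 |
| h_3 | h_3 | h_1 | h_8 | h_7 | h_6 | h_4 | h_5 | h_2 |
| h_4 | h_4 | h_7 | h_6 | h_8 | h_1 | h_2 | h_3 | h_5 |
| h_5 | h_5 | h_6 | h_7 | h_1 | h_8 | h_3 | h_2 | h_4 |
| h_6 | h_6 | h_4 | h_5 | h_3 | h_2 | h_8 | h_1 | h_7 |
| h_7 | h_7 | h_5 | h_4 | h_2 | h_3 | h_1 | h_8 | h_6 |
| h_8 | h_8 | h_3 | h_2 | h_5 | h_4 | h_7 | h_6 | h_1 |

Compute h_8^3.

h_8

h_8^1 = h_8
h_8^2 = h_8·h_8 = h_1
h_8^3 = h_1·h_8 = h_8
(Structurally, G here is isomorphic to the quaternion group Q_8.)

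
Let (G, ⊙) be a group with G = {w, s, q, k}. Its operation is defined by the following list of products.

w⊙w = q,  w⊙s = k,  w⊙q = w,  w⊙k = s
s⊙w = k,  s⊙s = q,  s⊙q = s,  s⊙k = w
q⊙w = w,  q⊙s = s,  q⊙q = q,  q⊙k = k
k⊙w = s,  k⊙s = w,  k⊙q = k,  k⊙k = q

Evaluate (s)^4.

q

s^1 = s
s^2 = s ⊙ s = q
s^3 = q ⊙ s = s
s^4 = s ⊙ s = q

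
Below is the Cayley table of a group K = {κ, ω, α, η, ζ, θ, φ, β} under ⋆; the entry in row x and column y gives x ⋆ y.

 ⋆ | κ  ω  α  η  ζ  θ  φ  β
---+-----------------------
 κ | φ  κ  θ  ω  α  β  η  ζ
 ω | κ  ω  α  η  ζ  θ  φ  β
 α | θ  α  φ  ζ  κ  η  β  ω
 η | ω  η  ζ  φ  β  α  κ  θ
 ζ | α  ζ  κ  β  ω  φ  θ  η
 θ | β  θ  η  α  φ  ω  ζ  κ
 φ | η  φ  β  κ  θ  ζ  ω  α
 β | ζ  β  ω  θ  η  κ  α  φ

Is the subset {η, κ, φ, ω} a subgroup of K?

{η, κ, φ, ω} contains the identity ω.
Checking products: every product of two elements of {η, κ, φ, ω} (read from the table) lies in {η, κ, φ, ω}, so the set is closed.
In a finite group, a nonempty closed subset is a subgroup. So {η, κ, φ, ω} ≤ K.

Yes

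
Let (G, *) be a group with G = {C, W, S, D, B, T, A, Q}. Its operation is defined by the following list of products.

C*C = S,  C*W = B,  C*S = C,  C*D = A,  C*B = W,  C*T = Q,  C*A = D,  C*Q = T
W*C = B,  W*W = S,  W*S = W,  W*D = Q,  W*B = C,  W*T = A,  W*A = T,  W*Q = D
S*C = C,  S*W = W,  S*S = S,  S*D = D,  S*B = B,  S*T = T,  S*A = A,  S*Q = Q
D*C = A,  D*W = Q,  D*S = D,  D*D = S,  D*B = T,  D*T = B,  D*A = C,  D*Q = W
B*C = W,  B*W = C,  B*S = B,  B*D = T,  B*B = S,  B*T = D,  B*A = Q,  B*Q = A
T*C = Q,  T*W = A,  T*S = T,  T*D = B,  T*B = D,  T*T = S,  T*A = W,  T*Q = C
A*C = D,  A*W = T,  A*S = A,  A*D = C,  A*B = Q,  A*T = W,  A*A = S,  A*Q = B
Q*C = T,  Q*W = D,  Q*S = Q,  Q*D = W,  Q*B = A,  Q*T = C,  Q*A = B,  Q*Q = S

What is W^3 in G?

W^1 = W
W^2 = W*W = S
W^3 = S*W = W

W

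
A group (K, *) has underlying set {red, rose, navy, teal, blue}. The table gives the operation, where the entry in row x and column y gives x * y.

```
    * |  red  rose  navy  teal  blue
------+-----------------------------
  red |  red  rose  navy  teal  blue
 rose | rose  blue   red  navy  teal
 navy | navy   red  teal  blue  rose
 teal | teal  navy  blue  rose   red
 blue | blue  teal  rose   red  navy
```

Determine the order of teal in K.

The identity element is red (its row matches the header).
teal^1 = teal
teal^2 = teal * teal = rose
teal^3 = rose * teal = navy
teal^4 = navy * teal = blue
teal^5 = blue * teal = red
The first power of teal equal to the identity is teal^5, so ord(teal) = 5.

5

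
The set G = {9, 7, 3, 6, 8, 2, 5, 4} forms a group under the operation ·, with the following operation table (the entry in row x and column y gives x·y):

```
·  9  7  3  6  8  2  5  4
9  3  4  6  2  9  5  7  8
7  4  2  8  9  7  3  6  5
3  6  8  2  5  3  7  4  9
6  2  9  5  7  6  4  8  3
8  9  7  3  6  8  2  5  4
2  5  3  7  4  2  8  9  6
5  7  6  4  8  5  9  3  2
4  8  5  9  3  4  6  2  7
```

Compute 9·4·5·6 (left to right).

8

9·4 = 8
8·5 = 5
5·6 = 8
(Structurally, G here is isomorphic to the cyclic group Z_8.)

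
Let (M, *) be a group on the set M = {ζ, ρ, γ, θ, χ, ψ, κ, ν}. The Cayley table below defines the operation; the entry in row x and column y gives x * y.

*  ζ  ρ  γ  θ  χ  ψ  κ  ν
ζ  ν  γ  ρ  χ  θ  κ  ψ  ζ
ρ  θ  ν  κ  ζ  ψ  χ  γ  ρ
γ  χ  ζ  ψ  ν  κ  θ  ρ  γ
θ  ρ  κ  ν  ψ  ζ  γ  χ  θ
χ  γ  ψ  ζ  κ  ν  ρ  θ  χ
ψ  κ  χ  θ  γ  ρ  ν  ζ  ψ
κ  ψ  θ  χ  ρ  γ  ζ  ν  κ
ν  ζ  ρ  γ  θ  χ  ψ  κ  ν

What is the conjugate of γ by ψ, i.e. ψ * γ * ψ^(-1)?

The identity is ν. In row ψ, the entry ν sits in column ψ, so ψ^(-1) = ψ.
ψ * γ = θ
θ * ψ = γ

γ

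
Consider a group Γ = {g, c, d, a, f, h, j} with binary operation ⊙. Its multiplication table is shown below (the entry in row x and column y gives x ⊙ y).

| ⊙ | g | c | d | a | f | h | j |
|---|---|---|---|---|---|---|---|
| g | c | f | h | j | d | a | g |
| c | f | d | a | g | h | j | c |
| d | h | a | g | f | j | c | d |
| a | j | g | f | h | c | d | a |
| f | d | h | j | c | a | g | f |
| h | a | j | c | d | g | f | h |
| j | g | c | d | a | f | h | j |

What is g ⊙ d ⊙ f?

g ⊙ d = h
h ⊙ f = g

g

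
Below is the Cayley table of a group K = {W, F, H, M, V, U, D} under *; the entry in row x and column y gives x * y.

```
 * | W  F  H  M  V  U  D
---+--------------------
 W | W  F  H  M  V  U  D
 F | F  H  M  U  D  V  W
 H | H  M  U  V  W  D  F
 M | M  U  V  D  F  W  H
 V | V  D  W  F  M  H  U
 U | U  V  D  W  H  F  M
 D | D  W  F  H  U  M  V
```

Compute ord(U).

7

The identity element is W (its row matches the header).
U^1 = U
U^2 = U * U = F
U^3 = F * U = V
U^4 = V * U = H
U^5 = H * U = D
U^6 = D * U = M
U^7 = M * U = W
The first power of U equal to the identity is U^7, so ord(U) = 7.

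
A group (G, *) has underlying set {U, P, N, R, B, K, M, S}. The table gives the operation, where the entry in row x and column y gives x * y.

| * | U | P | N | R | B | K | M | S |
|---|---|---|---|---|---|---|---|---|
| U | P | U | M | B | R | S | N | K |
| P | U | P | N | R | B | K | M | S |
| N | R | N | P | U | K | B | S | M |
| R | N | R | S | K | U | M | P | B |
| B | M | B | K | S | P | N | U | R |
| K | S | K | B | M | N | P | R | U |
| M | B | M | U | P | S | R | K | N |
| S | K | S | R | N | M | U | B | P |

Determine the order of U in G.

The identity element is P (its row matches the header).
U^1 = U
U^2 = U * U = P
The first power of U equal to the identity is U^2, so ord(U) = 2.
(Structurally, G here is isomorphic to the dihedral group D_4.)

2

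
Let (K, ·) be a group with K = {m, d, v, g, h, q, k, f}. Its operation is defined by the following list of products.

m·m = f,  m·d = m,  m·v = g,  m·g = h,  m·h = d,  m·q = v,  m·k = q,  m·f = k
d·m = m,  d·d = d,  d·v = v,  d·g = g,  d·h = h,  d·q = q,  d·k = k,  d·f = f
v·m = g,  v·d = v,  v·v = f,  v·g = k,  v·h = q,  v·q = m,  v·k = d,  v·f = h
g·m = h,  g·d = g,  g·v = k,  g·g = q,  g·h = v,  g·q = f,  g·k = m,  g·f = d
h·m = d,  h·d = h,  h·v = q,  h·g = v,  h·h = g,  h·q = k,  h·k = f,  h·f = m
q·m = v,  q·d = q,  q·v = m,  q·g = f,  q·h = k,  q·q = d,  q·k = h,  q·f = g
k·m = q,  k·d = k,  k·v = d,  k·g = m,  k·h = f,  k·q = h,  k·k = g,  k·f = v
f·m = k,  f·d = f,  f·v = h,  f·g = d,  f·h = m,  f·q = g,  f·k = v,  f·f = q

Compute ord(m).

The identity element is d (its row matches the header).
m^1 = m
m^2 = m·m = f
m^3 = f·m = k
m^4 = k·m = q
m^5 = q·m = v
m^6 = v·m = g
m^7 = g·m = h
m^8 = h·m = d
The first power of m equal to the identity is m^8, so ord(m) = 8.

8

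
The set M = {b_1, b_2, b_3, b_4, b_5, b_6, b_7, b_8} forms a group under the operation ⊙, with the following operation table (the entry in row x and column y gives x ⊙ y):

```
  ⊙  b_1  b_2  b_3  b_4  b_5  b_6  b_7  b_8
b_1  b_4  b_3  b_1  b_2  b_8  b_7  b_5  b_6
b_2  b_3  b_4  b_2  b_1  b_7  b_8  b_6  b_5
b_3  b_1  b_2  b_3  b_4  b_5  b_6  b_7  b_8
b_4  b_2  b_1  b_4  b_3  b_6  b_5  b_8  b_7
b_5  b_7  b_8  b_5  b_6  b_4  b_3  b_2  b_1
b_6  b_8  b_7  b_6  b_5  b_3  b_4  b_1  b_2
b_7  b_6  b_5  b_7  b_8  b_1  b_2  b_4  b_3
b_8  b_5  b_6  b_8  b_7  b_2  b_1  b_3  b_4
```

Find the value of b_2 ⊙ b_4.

b_1

Read row b_2, column b_4: b_2 ⊙ b_4 = b_1.
(Structurally, M here is isomorphic to the quaternion group Q_8.)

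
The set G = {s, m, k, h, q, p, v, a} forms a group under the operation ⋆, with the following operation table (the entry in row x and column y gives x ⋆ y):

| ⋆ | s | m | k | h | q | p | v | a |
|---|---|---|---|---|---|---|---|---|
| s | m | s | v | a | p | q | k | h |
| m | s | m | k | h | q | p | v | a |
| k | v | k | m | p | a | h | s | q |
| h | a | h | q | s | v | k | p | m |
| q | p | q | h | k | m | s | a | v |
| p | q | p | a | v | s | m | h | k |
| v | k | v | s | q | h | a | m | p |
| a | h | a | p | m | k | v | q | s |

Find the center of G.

{m, s}

An element z is central iff its row equals its column in the table.
For a: a ⋆ q = k ≠ v = q ⋆ a, so a ∉ Z.
Checking each element this way leaves Z(G) = {m, s}.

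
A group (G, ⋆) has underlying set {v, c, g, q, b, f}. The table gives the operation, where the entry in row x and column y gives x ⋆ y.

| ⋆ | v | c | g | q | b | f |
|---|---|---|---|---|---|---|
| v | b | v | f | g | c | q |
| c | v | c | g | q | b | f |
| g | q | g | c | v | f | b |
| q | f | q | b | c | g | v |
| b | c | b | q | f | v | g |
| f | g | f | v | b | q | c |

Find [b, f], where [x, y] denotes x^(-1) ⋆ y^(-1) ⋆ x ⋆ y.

Identity is c; from the table b^(-1) = v and f^(-1) = f.
v ⋆ f = q
q ⋆ b = g
g ⋆ f = b
(Structurally, G here is isomorphic to the symmetric group S_3.)

b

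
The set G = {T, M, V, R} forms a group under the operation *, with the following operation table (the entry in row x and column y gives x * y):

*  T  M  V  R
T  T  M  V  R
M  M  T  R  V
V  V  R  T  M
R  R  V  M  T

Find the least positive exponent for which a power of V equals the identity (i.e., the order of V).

2

The identity element is T (its row matches the header).
V^1 = V
V^2 = V * V = T
The first power of V equal to the identity is V^2, so ord(V) = 2.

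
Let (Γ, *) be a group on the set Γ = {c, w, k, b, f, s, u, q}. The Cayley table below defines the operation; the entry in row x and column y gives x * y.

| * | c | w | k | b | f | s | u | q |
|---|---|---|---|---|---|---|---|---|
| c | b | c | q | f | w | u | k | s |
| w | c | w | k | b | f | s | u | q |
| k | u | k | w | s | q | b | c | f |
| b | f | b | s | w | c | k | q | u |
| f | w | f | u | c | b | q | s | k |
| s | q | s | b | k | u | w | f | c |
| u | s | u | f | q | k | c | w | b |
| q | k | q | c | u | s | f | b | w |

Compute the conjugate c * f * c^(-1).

The identity is w. In row c, the entry w sits in column f, so c^(-1) = f.
c * f = w
w * f = f
(Structurally, Γ here is isomorphic to the dihedral group D_4.)

f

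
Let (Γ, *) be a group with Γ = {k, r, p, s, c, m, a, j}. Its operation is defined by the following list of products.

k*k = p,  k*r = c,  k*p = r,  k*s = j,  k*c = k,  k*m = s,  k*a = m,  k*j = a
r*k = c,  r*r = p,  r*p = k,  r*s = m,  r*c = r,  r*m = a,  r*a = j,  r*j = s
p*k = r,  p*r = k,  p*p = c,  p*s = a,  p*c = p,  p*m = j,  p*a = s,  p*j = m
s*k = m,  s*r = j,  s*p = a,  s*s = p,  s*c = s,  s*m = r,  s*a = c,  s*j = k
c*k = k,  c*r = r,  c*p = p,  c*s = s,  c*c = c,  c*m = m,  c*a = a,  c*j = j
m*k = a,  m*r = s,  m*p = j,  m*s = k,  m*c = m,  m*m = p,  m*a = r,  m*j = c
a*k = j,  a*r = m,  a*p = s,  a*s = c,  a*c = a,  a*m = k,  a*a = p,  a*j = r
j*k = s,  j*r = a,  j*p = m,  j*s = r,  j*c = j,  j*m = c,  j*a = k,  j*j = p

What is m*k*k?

j

m*k = a
a*k = j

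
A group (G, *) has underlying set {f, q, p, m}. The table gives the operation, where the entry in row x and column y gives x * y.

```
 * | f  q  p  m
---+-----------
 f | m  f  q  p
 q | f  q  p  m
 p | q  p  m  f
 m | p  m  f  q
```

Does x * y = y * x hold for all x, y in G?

Yes

Check whether the table is symmetric across its main diagonal.
Every entry (row x, col y) equals the entry (row y, col x), so G is abelian.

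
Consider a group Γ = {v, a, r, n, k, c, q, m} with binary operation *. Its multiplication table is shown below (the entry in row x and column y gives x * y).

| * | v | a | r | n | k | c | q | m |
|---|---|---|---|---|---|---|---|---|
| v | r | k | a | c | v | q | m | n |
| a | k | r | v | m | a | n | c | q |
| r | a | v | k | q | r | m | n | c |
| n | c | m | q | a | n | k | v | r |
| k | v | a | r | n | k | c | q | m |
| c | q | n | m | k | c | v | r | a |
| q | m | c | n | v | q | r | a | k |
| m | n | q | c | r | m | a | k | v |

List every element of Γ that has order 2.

Identity is k. Compute the order of each non-identity element by repeated multiplication:
  v: v → r → a → k  (order 4)
  a: a → r → v → k  (order 4)
  r: r → k  (order 2)
  n: n → a → m → r → q → v → c → k  (order 8)
  c: c → v → q → r → m → a → n → k  (order 8)
  q: q → a → c → r → n → v → m → k  (order 8)
  m: m → v → n → r → c → a → q → k  (order 8)
Elements of order 2: {r}.
(Structurally, Γ here is isomorphic to the cyclic group Z_8.)

{r}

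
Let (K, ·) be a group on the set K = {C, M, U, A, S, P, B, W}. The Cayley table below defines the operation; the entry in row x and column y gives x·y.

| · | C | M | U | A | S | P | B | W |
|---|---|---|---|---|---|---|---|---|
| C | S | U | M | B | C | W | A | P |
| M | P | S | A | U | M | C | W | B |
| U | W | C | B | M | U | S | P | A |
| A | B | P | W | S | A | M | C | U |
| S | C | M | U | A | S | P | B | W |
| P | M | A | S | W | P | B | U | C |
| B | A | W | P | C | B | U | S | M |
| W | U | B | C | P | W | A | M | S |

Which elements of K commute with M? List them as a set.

Compare row M with column M entry by entry.
W·M = B = M·W, so W commutes with M.
A·M = P but M·A = U, so A does not.
Collecting the elements that commute with M: C(M) = {B, M, S, W}.

{B, M, S, W}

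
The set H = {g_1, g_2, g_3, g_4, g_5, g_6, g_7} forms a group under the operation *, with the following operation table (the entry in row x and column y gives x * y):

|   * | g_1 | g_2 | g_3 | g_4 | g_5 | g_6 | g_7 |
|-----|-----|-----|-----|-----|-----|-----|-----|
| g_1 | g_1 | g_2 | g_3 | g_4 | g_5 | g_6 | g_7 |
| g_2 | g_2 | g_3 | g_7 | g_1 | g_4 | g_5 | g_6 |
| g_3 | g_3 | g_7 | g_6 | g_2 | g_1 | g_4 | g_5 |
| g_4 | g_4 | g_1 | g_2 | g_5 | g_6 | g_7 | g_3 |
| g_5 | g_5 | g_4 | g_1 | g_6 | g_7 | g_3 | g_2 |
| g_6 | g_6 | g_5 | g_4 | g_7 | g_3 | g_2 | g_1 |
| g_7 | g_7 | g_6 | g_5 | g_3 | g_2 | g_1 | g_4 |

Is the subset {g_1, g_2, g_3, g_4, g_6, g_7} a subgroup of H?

g_6 * g_2 = g_5, which is not in {g_1, g_2, g_3, g_4, g_6, g_7}.
The subset is not closed under *, so it is not a subgroup.

No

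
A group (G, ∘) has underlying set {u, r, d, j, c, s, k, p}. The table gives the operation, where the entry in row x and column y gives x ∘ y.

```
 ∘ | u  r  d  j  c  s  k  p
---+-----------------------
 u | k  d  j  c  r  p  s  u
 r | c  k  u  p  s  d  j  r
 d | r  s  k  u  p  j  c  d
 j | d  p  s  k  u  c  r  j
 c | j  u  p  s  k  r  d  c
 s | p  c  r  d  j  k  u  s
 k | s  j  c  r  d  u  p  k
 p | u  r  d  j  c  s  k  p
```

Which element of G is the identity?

The identity e satisfies e ∘ x = x for all x, so its row in the table reproduces the column headers.
Row p reads: u, r, d, j, c, s, k, p — exactly the header order. So p is the identity.

p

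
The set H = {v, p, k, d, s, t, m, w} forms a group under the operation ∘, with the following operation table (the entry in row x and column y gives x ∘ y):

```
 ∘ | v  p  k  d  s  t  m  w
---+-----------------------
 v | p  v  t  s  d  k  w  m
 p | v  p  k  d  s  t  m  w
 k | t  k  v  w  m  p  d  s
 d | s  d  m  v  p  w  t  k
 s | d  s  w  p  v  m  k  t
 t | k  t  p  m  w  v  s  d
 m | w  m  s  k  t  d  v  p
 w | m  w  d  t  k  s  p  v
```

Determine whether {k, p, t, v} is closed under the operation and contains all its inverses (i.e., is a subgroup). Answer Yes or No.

{k, p, t, v} contains the identity p.
Checking products: every product of two elements of {k, p, t, v} (read from the table) lies in {k, p, t, v}, so the set is closed.
In a finite group, a nonempty closed subset is a subgroup. So {k, p, t, v} ≤ H.
(Structurally, H here is isomorphic to the quaternion group Q_8.)

Yes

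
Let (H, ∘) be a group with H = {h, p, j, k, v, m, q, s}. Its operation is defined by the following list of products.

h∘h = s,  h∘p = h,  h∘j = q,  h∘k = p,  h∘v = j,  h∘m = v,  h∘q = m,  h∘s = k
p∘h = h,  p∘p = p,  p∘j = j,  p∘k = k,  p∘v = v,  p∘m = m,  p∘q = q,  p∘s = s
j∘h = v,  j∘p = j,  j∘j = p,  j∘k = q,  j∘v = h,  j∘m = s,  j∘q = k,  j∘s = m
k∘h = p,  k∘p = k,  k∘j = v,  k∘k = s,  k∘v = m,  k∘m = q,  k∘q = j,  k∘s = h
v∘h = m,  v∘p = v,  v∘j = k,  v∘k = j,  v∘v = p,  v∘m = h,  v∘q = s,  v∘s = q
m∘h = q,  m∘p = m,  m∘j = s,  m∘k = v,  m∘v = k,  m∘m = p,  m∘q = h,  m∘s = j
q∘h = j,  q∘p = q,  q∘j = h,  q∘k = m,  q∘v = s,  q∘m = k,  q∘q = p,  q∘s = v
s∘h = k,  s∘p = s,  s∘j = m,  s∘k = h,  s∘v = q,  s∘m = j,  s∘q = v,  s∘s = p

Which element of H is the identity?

The identity e satisfies e ∘ x = x for all x, so its row in the table reproduces the column headers.
Row p reads: h, p, j, k, v, m, q, s — exactly the header order. So p is the identity.

p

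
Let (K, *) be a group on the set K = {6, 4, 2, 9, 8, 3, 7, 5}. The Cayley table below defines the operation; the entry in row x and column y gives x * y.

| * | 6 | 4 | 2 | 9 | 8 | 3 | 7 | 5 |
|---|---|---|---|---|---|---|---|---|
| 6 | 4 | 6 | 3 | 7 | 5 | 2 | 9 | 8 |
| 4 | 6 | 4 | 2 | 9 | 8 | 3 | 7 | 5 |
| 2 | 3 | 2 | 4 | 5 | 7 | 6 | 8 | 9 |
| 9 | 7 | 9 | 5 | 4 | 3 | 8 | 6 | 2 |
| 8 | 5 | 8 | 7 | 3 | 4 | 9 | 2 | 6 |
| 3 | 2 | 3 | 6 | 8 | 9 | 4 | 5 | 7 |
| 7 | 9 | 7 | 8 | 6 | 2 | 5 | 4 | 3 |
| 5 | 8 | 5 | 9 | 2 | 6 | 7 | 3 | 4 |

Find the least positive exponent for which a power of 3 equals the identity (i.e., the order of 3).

2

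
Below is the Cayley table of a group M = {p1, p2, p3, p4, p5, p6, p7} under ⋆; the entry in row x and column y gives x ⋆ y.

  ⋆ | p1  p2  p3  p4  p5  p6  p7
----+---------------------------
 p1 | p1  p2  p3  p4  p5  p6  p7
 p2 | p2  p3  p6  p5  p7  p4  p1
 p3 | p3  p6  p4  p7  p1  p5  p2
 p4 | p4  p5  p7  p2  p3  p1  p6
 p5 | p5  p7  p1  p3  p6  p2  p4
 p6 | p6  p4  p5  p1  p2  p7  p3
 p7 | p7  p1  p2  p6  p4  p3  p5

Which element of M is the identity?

p1

The identity e satisfies e ⋆ x = x for all x, so its row in the table reproduces the column headers.
Row p1 reads: p1, p2, p3, p4, p5, p6, p7 — exactly the header order. So p1 is the identity.
(Structurally, M here is isomorphic to the cyclic group Z_7.)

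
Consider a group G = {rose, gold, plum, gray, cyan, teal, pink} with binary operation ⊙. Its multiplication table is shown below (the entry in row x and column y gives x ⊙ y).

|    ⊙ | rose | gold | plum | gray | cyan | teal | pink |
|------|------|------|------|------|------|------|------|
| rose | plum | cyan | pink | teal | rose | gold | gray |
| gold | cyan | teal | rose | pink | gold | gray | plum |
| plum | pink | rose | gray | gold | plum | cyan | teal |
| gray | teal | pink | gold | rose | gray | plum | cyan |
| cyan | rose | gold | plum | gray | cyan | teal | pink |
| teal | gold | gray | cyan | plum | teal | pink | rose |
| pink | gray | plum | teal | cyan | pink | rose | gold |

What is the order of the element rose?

7

The identity element is cyan (its row matches the header).
rose^1 = rose
rose^2 = rose ⊙ rose = plum
rose^3 = plum ⊙ rose = pink
rose^4 = pink ⊙ rose = gray
rose^5 = gray ⊙ rose = teal
rose^6 = teal ⊙ rose = gold
rose^7 = gold ⊙ rose = cyan
The first power of rose equal to the identity is rose^7, so ord(rose) = 7.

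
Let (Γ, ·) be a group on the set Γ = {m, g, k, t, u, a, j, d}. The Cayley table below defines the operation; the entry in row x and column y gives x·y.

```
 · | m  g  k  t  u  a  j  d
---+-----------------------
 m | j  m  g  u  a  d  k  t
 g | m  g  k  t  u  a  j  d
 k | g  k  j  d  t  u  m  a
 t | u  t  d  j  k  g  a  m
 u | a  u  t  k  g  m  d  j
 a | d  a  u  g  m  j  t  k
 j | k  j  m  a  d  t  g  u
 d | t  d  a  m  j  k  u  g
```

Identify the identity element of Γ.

The identity e satisfies e·x = x for all x, so its row in the table reproduces the column headers.
Row g reads: m, g, k, t, u, a, j, d — exactly the header order. So g is the identity.

g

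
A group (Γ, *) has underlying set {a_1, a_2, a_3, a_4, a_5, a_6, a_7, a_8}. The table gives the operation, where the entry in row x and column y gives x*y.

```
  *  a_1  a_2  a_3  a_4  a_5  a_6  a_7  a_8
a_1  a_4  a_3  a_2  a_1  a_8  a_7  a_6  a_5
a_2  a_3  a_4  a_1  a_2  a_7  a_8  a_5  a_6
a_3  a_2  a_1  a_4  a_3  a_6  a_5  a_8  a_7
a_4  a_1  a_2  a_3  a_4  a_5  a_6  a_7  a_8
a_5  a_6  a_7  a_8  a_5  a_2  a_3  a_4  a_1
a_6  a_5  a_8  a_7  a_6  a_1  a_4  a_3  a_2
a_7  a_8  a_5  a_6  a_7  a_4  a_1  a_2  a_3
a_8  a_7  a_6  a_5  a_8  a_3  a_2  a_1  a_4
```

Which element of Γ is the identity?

The identity e satisfies e*x = x for all x, so its row in the table reproduces the column headers.
Row a_4 reads: a_1, a_2, a_3, a_4, a_5, a_6, a_7, a_8 — exactly the header order. So a_4 is the identity.

a_4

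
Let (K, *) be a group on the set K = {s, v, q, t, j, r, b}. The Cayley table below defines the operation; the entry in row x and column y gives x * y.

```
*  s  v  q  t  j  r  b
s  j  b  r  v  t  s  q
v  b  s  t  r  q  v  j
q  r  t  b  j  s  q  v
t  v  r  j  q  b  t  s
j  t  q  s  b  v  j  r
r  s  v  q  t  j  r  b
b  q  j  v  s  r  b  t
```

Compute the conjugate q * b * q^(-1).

The identity is r. In row q, the entry r sits in column s, so q^(-1) = s.
q * b = v
v * s = b

b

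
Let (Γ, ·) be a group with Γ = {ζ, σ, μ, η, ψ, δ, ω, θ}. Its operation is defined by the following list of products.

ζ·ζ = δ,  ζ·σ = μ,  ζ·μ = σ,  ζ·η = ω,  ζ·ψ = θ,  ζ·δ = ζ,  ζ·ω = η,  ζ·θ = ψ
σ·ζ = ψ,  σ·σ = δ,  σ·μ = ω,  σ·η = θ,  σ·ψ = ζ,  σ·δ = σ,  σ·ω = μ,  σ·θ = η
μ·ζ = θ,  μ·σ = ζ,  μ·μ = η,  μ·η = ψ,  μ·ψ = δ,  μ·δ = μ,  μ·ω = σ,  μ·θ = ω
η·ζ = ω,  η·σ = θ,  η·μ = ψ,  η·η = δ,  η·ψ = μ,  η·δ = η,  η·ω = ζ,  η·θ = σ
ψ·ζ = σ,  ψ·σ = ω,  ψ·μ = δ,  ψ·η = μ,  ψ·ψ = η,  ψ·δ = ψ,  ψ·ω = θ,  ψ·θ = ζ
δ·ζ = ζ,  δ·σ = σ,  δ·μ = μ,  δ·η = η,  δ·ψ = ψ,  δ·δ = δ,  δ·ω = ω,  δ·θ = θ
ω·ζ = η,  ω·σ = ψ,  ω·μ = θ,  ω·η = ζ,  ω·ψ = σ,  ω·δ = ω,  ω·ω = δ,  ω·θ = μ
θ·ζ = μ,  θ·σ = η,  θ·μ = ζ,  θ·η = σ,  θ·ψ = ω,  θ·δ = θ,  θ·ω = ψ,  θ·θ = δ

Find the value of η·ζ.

Read row η, column ζ: η·ζ = ω.
(Structurally, Γ here is isomorphic to the dihedral group D_4.)

ω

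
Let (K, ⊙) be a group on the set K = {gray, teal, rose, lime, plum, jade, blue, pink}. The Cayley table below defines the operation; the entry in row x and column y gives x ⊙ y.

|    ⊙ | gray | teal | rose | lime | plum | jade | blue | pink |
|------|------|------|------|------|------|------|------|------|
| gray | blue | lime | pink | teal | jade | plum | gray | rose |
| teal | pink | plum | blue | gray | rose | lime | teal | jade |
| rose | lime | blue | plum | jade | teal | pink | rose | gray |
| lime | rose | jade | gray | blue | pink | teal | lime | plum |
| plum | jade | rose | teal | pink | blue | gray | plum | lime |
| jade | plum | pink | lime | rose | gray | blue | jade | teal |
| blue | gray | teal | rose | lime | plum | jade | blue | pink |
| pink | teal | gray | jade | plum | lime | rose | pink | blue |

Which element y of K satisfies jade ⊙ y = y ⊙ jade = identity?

jade

First locate the identity: row blue matches the header, so blue is the identity.
Scan row jade for blue: jade ⊙ jade = blue. Hence jade^(-1) = jade.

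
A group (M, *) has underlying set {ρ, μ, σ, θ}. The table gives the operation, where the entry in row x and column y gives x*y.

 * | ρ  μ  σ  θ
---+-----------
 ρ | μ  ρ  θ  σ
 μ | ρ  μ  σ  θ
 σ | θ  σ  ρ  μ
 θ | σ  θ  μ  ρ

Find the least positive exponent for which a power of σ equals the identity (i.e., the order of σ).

4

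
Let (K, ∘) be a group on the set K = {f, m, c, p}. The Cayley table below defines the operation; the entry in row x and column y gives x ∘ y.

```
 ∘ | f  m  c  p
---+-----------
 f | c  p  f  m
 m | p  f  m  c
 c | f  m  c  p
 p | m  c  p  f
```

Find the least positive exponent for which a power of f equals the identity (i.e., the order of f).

2

The identity element is c (its row matches the header).
f^1 = f
f^2 = f ∘ f = c
The first power of f equal to the identity is f^2, so ord(f) = 2.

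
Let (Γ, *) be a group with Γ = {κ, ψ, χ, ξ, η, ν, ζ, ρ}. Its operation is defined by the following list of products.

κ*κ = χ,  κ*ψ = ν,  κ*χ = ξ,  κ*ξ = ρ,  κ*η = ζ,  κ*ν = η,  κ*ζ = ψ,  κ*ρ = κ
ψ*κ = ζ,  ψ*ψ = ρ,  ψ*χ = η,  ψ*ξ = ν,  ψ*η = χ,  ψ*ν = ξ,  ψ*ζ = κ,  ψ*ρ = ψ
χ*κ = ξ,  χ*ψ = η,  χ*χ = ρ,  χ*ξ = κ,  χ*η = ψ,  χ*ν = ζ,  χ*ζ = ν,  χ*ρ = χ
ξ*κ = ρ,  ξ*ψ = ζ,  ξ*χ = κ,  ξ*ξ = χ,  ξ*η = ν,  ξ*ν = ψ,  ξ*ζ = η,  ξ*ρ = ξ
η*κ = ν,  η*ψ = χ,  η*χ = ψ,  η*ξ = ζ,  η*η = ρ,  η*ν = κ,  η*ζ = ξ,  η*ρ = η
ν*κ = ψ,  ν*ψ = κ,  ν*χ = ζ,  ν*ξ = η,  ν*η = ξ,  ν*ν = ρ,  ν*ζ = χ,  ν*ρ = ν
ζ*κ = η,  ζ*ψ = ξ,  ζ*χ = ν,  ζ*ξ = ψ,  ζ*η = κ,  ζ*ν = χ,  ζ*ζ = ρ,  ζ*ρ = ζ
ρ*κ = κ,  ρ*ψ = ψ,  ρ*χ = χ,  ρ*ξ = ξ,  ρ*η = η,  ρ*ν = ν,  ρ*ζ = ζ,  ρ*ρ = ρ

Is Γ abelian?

ξ * η = ν but η * ξ = ζ.
Since ξ and η do not commute, Γ is not abelian.

No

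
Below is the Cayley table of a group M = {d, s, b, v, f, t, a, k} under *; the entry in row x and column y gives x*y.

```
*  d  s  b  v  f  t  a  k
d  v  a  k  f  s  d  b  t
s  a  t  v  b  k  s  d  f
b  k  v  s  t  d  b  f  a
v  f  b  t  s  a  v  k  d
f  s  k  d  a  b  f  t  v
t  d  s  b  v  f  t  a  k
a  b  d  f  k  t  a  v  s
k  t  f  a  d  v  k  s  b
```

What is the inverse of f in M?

First locate the identity: row t matches the header, so t is the identity.
Scan row f for t: f*a = t. Hence f^(-1) = a.

a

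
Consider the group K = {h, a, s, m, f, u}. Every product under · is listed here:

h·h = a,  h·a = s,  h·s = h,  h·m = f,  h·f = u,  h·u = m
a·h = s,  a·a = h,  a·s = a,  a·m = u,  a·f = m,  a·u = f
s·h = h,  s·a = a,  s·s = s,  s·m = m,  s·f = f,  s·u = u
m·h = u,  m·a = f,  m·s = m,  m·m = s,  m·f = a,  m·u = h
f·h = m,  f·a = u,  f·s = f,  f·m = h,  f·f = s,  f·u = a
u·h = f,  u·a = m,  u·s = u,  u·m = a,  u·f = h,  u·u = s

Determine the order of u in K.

2

The identity element is s (its row matches the header).
u^1 = u
u^2 = u·u = s
The first power of u equal to the identity is u^2, so ord(u) = 2.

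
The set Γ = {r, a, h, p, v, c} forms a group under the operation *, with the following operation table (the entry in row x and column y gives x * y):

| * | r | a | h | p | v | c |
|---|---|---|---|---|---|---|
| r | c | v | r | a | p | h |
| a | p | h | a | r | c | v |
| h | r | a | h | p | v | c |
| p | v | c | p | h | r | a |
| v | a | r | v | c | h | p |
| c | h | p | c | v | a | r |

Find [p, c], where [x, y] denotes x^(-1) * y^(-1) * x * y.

Identity is h; from the table p^(-1) = p and c^(-1) = r.
p * r = v
v * p = c
c * c = r

r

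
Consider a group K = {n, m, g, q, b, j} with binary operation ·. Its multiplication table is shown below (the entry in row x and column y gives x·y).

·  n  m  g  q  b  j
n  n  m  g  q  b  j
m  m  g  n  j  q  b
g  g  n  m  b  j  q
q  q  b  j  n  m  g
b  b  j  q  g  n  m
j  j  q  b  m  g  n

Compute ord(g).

3

The identity element is n (its row matches the header).
g^1 = g
g^2 = g·g = m
g^3 = m·g = n
The first power of g equal to the identity is g^3, so ord(g) = 3.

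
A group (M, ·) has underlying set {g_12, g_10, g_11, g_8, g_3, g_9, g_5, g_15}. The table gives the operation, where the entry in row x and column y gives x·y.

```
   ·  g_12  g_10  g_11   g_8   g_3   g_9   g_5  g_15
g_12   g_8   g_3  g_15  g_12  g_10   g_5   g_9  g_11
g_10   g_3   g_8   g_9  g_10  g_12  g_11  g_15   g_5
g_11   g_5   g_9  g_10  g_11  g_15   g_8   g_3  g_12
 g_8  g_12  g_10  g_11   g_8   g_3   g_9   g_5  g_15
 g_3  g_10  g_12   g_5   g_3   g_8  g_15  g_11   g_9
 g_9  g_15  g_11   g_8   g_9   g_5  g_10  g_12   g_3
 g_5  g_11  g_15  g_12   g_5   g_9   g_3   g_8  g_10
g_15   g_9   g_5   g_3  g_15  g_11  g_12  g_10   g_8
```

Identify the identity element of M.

g_8

The identity e satisfies e·x = x for all x, so its row in the table reproduces the column headers.
Row g_8 reads: g_12, g_10, g_11, g_8, g_3, g_9, g_5, g_15 — exactly the header order. So g_8 is the identity.
(Structurally, M here is isomorphic to the dihedral group D_4.)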